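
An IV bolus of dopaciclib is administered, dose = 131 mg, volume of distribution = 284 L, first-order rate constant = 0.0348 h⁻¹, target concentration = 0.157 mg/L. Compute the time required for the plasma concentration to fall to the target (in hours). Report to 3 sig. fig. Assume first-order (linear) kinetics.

31.0 h

C₀ = Dose / Vd = 131.0 / 284 = 0.4613 mg/L
t = ln(C₀ / C) / k = ln(0.4613 / 0.157) / 0.03480
  = ln(2.938) / 0.03480 = 1.078 / 0.03480 = 30.98 h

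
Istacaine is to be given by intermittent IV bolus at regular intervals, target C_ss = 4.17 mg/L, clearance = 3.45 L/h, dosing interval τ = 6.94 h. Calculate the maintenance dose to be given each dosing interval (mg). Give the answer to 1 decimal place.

99.8 mg

At steady state, Dose/τ = Css × CL.
Dose = Css × CL × τ = 4.17 × 3.450 × 6.94 = 99.84 mg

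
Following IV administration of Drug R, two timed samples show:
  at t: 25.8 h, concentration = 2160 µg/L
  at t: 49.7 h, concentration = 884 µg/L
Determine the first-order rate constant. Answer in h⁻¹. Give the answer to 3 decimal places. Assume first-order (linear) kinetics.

0.037 h⁻¹

k = ln(C₁/C₂) / (t₂ − t₁) = ln(2160/884) / (49.7 − 25.8)
  = 0.8934 / 23.90 = 0.03738 h⁻¹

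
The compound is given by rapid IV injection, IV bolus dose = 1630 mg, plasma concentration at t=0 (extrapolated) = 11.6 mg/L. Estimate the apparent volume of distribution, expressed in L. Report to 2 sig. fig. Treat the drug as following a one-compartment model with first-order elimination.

140 L

Vd = Dose / C₀ = 1630 / 11.6 = 140.5 L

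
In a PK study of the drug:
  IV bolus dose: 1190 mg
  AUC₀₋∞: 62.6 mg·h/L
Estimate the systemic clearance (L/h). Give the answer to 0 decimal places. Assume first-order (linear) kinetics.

19 L/h

CL = Dose / AUC = 1190 / 62.6 = 19.01 L/h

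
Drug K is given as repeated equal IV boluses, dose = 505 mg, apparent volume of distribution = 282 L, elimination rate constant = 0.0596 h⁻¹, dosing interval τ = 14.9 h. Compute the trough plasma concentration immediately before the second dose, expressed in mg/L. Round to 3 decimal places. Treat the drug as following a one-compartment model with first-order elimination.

C₀ per dose = Dose / Vd = 505 / 282 = 1.791 mg/L
Fraction remaining after one interval: r = e^(−kτ) = e^(−0.05960 × 14.9) = 0.4115
Before dose 2, 1 dose has been given (aged 1τ).
C_trough = C₀ × r = 1.791 × 0.4115 = 0.7370 mg/L

0.737 mg/L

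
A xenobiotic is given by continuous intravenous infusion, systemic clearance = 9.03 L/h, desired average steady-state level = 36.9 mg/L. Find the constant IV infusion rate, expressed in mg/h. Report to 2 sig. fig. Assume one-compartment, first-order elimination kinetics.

330 mg/h

At steady state, infusion rate R₀ = Css × CL = 36.9 × 9.030 = 333.2 mg/h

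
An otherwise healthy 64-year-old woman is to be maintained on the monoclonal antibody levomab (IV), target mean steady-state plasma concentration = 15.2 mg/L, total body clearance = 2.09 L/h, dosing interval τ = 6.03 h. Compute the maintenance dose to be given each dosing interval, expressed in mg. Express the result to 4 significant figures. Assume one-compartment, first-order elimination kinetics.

191.6 mg

At steady state, Dose/τ = Css × CL.
Dose = Css × CL × τ = 15.2 × 2.090 × 6.03 = 191.6 mg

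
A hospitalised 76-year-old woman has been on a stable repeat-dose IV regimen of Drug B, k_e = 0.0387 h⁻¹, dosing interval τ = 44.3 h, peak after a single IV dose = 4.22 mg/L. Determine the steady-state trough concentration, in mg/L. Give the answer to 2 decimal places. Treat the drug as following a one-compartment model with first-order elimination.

0.93 mg/L

e^(−kτ) = e^(−0.03870 × 44.3) = 0.1801
Accumulation ratio R = 1 / (1 − e^(−kτ)) = 1 / (1 − 0.1801) = 1.220
Steady-state trough = C₀ × R × e^(−kτ) = 4.22 × 1.220 × 0.1801 = 0.9272 mg/L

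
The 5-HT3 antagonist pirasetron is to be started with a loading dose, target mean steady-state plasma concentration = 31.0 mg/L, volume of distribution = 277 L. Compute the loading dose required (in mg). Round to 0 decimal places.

8587 mg

LD = Css × Vd = 31.0 × 277 = 8587 mg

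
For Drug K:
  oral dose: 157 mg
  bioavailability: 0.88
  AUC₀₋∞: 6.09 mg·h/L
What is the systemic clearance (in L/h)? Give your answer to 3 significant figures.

22.7 L/h

CL = F·Dose / AUC = 0.88 × 157 / 6.09 = 22.69 L/h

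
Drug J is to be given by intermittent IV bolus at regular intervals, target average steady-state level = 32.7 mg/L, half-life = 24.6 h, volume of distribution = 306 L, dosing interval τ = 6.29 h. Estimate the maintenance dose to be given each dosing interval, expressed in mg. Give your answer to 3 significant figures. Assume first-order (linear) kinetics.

1770 mg

k = ln2 / t½ = 0.693147 / 24.6 = 0.02818 h⁻¹
CL = k × Vd = 0.02818 × 306 = 8.623 L/h
At steady state, Dose/τ = Css × CL.
Dose = Css × CL × τ = 32.7 × 8.623 × 6.29 = 1774 mg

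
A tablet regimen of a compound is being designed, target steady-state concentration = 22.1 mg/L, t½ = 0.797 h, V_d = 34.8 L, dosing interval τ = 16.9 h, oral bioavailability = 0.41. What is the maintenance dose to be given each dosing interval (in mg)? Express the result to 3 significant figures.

27600 mg

k = ln2 / t½ = 0.693147 / 0.797 = 0.8697 h⁻¹
CL = k × Vd = 0.8697 × 34.8 = 30.27 L/h
At steady state, F × (Dose/τ) = Css × CL.
Dose = Css × CL × τ / F = 22.1 × 30.27 × 16.9 / 0.41 = 27570 mg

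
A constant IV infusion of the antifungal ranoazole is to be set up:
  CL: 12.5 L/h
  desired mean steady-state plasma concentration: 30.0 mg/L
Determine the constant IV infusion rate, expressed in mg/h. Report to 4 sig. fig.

At steady state, infusion rate R₀ = Css × CL = 30.0 × 12.50 = 375.0 mg/h

375.0 mg/h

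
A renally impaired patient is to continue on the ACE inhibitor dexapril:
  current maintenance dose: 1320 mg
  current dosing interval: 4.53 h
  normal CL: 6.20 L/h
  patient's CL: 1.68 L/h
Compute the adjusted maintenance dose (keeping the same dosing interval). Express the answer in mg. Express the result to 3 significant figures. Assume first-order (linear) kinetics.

To keep the same average steady-state level, dosing rate must scale with clearance.
CL ratio = 1.68 / 6.20 = 0.2710
New dose (same interval) = 1320 × 0.2710 = 357.7 mg

358 mg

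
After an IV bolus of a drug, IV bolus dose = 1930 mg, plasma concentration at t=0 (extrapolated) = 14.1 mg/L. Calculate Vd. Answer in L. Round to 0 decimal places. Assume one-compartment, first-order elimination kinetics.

Vd = Dose / C₀ = 1930 / 14.1 = 136.9 L

137 L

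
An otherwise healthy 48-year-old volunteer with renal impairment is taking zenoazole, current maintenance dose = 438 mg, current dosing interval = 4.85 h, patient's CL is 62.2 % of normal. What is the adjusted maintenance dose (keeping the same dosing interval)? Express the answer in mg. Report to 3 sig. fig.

272 mg

To keep the same average steady-state level, dosing rate must scale with clearance.
CL ratio = 62.2 / 100 = 0.6220
New dose (same interval) = 438 × 0.6220 = 272.4 mg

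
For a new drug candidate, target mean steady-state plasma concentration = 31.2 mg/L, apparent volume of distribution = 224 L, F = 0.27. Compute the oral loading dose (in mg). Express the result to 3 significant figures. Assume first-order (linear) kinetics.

LD = Css × Vd / F = 31.2 × 224 / 0.27 = 25880 mg

25900 mg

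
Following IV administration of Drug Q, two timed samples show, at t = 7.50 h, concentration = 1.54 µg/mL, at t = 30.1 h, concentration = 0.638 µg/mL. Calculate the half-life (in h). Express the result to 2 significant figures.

18 h

k = ln(C₁/C₂) / (t₂ − t₁) = ln(1.54/0.638) / (30.1 − 7.50)
  = 0.8812 / 22.60 = 0.03899 h⁻¹
t½ = ln2 / k = 0.693147 / 0.03899 = 17.78 h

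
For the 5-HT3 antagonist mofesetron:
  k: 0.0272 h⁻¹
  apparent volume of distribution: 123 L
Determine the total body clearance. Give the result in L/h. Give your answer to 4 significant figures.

3.346 L/h

CL = k × Vd = 0.0272 × 123 = 3.346 L/h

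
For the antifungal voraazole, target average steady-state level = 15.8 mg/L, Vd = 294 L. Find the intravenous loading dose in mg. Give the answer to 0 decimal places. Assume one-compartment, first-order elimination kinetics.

4645 mg

LD = Css × Vd = 15.8 × 294 = 4645 mg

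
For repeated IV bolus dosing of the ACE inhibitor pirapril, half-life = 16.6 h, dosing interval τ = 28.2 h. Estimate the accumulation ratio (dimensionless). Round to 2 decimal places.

k = ln2 / t½ = 0.693147 / 16.6 = 0.04176 h⁻¹
e^(−kτ) = e^(−0.04176 × 28.2) = 0.3080
Accumulation ratio R = 1 / (1 − e^(−kτ)) = 1 / (1 − 0.3080) = 1.445

1.45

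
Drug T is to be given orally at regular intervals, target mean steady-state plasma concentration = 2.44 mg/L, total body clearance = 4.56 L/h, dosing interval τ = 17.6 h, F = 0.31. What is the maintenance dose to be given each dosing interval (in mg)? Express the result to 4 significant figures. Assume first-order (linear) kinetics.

631.7 mg

At steady state, F × (Dose/τ) = Css × CL.
Dose = Css × CL × τ / F = 2.44 × 4.560 × 17.6 / 0.31 = 631.7 mg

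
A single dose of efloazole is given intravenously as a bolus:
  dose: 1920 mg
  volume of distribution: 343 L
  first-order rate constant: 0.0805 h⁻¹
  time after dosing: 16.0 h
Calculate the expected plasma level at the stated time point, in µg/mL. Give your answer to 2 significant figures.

C₀ = Dose / Vd = 1920 / 343 = 5.598 mg/L
C = C₀ · e^(−k·t) = 5.598 × e^(−0.08050 × 16.0)
  = 5.598 × 0.2758 = 1.544 mg/L
(1.544 mg/L = 1.544 µg/mL)

1.5 µg/mL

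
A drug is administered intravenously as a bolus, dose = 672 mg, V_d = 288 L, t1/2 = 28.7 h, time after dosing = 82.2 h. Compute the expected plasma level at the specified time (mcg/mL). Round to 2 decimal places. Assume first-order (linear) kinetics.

0.32 mcg/mL

C₀ = Dose / Vd = 672.0 / 288 = 2.333 mg/L
k = ln2 / t½ = 0.693147 / 28.7 = 0.02415 h⁻¹
C = C₀ · e^(−k·t) = 2.333 × e^(−0.02415 × 82.2)
  = 2.333 × 0.1374 = 0.3206 mg/L
(0.3206 mg/L = 0.3206 mcg/mL)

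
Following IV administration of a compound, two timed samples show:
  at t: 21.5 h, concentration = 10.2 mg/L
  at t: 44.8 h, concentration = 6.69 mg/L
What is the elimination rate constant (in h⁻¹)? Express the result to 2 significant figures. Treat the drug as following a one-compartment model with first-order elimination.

0.018 h⁻¹

k = ln(C₁/C₂) / (t₂ − t₁) = ln(10.2/6.69) / (44.8 − 21.5)
  = 0.4218 / 23.30 = 0.01810 h⁻¹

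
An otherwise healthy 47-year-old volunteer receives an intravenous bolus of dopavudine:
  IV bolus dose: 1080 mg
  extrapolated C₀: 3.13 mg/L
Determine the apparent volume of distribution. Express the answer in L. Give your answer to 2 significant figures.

350 L

Vd = Dose / C₀ = 1080 / 3.13 = 345.0 L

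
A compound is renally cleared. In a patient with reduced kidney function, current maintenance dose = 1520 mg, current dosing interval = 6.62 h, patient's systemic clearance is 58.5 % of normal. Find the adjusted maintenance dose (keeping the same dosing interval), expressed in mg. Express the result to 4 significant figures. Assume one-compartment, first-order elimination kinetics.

To keep the same average steady-state level, dosing rate must scale with clearance.
CL ratio = 58.5 / 100 = 0.5850
New dose (same interval) = 1520 × 0.5850 = 889.2 mg

889.2 mg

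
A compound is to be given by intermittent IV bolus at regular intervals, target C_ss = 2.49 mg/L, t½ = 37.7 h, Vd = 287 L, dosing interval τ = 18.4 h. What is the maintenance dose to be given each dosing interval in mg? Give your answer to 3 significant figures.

242 mg

k = ln2 / t½ = 0.693147 / 37.7 = 0.01839 h⁻¹
CL = k × Vd = 0.01839 × 287 = 5.278 L/h
At steady state, Dose/τ = Css × CL.
Dose = Css × CL × τ = 2.49 × 5.278 × 18.4 = 241.8 mg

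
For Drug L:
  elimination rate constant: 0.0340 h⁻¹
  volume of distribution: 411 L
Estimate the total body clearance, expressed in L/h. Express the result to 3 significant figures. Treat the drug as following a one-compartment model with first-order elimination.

CL = k × Vd = 0.0340 × 411 = 13.97 L/h

14.0 L/h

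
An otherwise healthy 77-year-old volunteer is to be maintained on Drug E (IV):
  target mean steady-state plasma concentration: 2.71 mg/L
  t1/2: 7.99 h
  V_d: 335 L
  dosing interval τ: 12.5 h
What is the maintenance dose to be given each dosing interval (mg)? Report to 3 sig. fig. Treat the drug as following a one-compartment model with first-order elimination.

k = ln2 / t½ = 0.693147 / 7.99 = 0.08675 h⁻¹
CL = k × Vd = 0.08675 × 335 = 29.06 L/h
At steady state, Dose/τ = Css × CL.
Dose = Css × CL × τ = 2.71 × 29.06 × 12.5 = 984.4 mg

984 mg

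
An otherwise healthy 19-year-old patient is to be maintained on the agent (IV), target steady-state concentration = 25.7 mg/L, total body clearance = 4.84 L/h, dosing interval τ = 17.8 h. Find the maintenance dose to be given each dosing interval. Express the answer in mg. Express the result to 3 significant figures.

At steady state, Dose/τ = Css × CL.
Dose = Css × CL × τ = 25.7 × 4.840 × 17.8 = 2214 mg

2210 mg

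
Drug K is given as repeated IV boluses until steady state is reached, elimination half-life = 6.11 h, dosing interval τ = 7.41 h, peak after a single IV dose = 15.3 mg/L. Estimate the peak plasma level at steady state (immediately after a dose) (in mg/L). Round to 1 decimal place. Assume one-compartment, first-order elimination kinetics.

26.9 mg/L

k = ln2 / t½ = 0.693147 / 6.11 = 0.1134 h⁻¹
e^(−kτ) = e^(−0.1134 × 7.41) = 0.4316
Accumulation ratio R = 1 / (1 − e^(−kτ)) = 1 / (1 − 0.4316) = 1.759
Steady-state peak = C₀ × R = 15.3 × 1.759 = 26.91 mg/L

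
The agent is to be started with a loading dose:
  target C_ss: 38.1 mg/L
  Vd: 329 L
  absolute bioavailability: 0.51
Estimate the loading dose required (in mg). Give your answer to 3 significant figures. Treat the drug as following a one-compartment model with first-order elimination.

24600 mg

LD = Css × Vd / F = 38.1 × 329 / 0.51 = 24580 mg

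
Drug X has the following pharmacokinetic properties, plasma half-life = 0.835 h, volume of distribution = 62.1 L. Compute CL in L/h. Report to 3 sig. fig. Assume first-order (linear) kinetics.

k = ln2 / t½ = 0.693147 / 0.835 = 0.8301 h⁻¹
CL = k × Vd = 0.8301 × 62.1 = 51.55 L/h

51.6 L/h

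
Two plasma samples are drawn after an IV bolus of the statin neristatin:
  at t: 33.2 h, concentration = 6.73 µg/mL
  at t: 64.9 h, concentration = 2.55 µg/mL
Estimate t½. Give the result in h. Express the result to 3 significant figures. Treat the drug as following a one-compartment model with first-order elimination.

k = ln(C₁/C₂) / (t₂ − t₁) = ln(6.73/2.55) / (64.9 − 33.2)
  = 0.9705 / 31.70 = 0.03062 h⁻¹
t½ = ln2 / k = 0.693147 / 0.03062 = 22.64 h

22.6 h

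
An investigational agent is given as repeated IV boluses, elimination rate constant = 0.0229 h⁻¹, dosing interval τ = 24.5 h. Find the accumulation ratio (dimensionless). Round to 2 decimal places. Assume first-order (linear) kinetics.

2.33

e^(−kτ) = e^(−0.02290 × 24.5) = 0.5706
Accumulation ratio R = 1 / (1 − e^(−kτ)) = 1 / (1 − 0.5706) = 2.329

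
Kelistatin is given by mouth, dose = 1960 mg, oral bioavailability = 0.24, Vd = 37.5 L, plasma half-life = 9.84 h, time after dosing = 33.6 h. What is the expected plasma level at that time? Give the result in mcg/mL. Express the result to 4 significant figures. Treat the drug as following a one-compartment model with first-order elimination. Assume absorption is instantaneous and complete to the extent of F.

Amount reaching circulation = F × Dose = 0.24 × 1960 = 470.4 mg
C₀ = F·Dose / Vd = 470.4 / 37.5 = 12.54 mg/L
k = ln2 / t½ = 0.693147 / 9.84 = 0.07044 h⁻¹
C = C₀ · e^(−k·t) = 12.54 × e^(−0.07044 × 33.6)
  = 12.54 × 0.09378 = 1.176 mg/L
(1.176 mg/L = 1.176 mcg/mL)

1.176 mcg/mL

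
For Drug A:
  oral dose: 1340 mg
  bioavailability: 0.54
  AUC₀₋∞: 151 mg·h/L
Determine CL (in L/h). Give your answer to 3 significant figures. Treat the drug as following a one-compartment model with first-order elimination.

4.79 L/h

CL = F·Dose / AUC = 0.54 × 1340 / 151 = 4.792 L/h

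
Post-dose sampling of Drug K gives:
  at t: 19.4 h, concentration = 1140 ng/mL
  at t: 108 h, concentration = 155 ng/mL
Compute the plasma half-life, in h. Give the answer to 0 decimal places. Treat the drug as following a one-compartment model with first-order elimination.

k = ln(C₁/C₂) / (t₂ − t₁) = ln(1140/155) / (108 − 19.4)
  = 1.995 / 88.60 = 0.02252 h⁻¹
t½ = ln2 / k = 0.693147 / 0.02252 = 30.78 h

31 h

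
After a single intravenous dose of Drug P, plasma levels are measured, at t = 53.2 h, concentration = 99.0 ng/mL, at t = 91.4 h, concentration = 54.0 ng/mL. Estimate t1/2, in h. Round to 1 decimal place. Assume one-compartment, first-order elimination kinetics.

k = ln(C₁/C₂) / (t₂ − t₁) = ln(99.0/54.0) / (91.4 − 53.2)
  = 0.6061 / 38.20 = 0.01587 h⁻¹
t½ = ln2 / k = 0.693147 / 0.01587 = 43.68 h

43.7 h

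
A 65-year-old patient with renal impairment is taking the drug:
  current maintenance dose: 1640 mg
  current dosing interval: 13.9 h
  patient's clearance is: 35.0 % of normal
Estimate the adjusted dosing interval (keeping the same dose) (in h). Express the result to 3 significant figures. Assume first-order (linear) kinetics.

39.7 h

To keep the same average steady-state level, dosing rate must scale with clearance.
CL ratio = 35.0 / 100 = 0.3500
New interval (same dose) = 13.9 / 0.3500 = 39.71 h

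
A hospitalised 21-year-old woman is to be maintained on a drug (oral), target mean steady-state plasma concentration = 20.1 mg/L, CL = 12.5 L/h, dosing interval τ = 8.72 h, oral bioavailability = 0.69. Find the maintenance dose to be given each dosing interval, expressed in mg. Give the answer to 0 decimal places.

At steady state, F × (Dose/τ) = Css × CL.
Dose = Css × CL × τ / F = 20.1 × 12.50 × 8.72 / 0.69 = 3175 mg

3175 mg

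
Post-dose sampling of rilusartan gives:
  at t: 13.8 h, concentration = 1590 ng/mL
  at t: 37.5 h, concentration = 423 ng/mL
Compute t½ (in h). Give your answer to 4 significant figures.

12.41 h

k = ln(C₁/C₂) / (t₂ − t₁) = ln(1590/423) / (37.5 − 13.8)
  = 1.324 / 23.70 = 0.05586 h⁻¹
t½ = ln2 / k = 0.693147 / 0.05586 = 12.41 h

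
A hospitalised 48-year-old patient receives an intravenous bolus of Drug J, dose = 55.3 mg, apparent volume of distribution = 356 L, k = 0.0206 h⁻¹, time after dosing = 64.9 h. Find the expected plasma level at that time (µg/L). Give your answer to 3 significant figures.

C₀ = Dose / Vd = 55.30 / 356 = 0.1553 mg/L
C = C₀ · e^(−k·t) = 0.1553 × e^(−0.02060 × 64.9)
  = 0.1553 × 0.2626 = 0.04078 mg/L
Convert: 0.04078 mg/L × 1000 = 40.78 µg/L

40.8 µg/L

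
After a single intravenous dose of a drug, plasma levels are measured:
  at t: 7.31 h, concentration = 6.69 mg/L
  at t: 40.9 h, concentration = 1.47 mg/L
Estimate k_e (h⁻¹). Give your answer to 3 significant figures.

k = ln(C₁/C₂) / (t₂ − t₁) = ln(6.69/1.47) / (40.9 − 7.31)
  = 1.515 / 33.59 = 0.04510 h⁻¹

0.0451 h⁻¹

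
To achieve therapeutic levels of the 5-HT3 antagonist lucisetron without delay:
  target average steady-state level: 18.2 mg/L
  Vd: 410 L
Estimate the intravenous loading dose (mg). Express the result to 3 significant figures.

7460 mg

LD = Css × Vd = 18.2 × 410 = 7462 mg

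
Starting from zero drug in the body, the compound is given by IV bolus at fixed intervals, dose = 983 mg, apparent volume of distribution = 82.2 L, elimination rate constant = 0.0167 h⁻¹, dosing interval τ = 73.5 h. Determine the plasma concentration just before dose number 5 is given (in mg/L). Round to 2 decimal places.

C₀ per dose = Dose / Vd = 983 / 82.2 = 11.96 mg/L
Fraction remaining after one interval: r = e^(−kτ) = e^(−0.01670 × 73.5) = 0.2930
Before dose 5, 4 doses have been given (aged 1τ, 2τ, 3τ, 4τ).
C_trough = C₀ × (r + r² + … + r^4) = C₀ × r(1−r^4)/(1−r)
        = 11.96 × 0.2930 × (1 − 0.007370) / (1 − 0.2930) = 4.920 mg/L

4.92 mg/L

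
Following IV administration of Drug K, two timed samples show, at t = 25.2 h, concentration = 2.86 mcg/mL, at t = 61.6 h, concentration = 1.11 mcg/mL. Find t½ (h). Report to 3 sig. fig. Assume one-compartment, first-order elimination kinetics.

k = ln(C₁/C₂) / (t₂ − t₁) = ln(2.86/1.11) / (61.6 − 25.2)
  = 0.9465 / 36.40 = 0.02600 h⁻¹
t½ = ln2 / k = 0.693147 / 0.02600 = 26.66 h

26.7 h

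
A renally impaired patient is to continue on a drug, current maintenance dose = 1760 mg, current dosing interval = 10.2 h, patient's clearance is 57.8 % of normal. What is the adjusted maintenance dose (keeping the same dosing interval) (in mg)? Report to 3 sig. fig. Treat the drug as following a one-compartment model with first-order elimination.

To keep the same average steady-state level, dosing rate must scale with clearance.
CL ratio = 57.8 / 100 = 0.5780
New dose (same interval) = 1760 × 0.5780 = 1017 mg

1020 mg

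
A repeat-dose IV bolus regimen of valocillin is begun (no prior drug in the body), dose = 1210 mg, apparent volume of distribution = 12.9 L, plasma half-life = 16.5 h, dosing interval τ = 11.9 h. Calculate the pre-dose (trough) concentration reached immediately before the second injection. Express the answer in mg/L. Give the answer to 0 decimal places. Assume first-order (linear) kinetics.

57 mg/L

C₀ per dose = Dose / Vd = 1210 / 12.9 = 93.80 mg/L
k = ln2 / t½ = 0.693147 / 16.5 = 0.04201 h⁻¹
Fraction remaining after one interval: r = e^(−kτ) = e^(−0.04201 × 11.9) = 0.6066
Before dose 2, 1 dose has been given (aged 1τ).
C_trough = C₀ × r = 93.80 × 0.6066 = 56.90 mg/L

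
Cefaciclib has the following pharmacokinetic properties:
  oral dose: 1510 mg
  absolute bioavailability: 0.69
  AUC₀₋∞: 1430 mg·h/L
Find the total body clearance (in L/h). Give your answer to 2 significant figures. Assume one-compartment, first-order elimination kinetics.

CL = F·Dose / AUC = 0.69 × 1510 / 1430 = 0.7286 L/h

0.73 L/h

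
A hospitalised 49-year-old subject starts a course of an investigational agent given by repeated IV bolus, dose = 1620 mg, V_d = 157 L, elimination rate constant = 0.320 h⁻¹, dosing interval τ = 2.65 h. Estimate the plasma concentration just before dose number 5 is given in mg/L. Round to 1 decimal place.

7.5 mg/L

C₀ per dose = Dose / Vd = 1620 / 157 = 10.32 mg/L
Fraction remaining after one interval: r = e^(−kτ) = e^(−0.3200 × 2.65) = 0.4283
Before dose 5, 4 doses have been given (aged 1τ, 2τ, 3τ, 4τ).
C_trough = C₀ × (r + r² + … + r^4) = C₀ × r(1−r^4)/(1−r)
        = 10.32 × 0.4283 × (1 − 0.03365) / (1 − 0.4283) = 7.471 mg/L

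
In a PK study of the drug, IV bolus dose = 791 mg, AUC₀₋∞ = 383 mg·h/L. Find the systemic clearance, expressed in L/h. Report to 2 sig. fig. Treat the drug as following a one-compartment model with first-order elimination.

CL = Dose / AUC = 791 / 383 = 2.065 L/h

2.1 L/h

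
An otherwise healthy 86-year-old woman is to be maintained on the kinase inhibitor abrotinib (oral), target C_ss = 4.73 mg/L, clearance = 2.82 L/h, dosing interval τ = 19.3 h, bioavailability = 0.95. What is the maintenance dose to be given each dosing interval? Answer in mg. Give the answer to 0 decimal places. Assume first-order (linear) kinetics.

At steady state, F × (Dose/τ) = Css × CL.
Dose = Css × CL × τ / F = 4.73 × 2.820 × 19.3 / 0.95 = 271.0 mg

271 mg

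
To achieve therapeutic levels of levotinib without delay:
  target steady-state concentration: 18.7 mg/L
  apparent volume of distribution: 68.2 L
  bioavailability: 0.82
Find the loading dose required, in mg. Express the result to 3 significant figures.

LD = Css × Vd / F = 18.7 × 68.2 / 0.82 = 1555 mg

1560 mg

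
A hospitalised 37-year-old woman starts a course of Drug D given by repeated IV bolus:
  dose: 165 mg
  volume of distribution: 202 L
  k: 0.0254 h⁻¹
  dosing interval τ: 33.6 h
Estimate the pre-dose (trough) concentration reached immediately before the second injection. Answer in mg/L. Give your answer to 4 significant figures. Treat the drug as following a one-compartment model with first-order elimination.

C₀ per dose = Dose / Vd = 165 / 202 = 0.8168 mg/L
Fraction remaining after one interval: r = e^(−kτ) = e^(−0.02540 × 33.6) = 0.4259
Before dose 2, 1 dose has been given (aged 1τ).
C_trough = C₀ × r = 0.8168 × 0.4259 = 0.3479 mg/L

0.3479 mg/L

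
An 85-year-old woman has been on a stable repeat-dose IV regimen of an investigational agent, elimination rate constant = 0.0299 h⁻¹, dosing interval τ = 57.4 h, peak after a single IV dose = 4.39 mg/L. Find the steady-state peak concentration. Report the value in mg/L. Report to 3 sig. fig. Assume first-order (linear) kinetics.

e^(−kτ) = e^(−0.02990 × 57.4) = 0.1797
Accumulation ratio R = 1 / (1 − e^(−kτ)) = 1 / (1 − 0.1797) = 1.219
Steady-state peak = C₀ × R = 4.39 × 1.219 = 5.351 mg/L

5.35 mg/L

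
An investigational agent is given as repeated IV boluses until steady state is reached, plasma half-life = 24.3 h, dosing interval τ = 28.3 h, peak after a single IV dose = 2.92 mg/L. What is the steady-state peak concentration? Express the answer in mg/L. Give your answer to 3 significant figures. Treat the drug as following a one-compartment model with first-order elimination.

k = ln2 / t½ = 0.693147 / 24.3 = 0.02852 h⁻¹
e^(−kτ) = e^(−0.02852 × 28.3) = 0.4461
Accumulation ratio R = 1 / (1 − e^(−kτ)) = 1 / (1 − 0.4461) = 1.805
Steady-state peak = C₀ × R = 2.92 × 1.805 = 5.271 mg/L

5.27 mg/L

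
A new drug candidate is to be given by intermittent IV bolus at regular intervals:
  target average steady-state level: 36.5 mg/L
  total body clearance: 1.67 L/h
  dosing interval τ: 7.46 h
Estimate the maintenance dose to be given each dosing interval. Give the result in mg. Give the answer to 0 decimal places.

At steady state, Dose/τ = Css × CL.
Dose = Css × CL × τ = 36.5 × 1.670 × 7.46 = 454.7 mg

455 mg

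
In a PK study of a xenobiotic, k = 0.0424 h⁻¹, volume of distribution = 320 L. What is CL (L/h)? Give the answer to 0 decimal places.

14 L/h

CL = k × Vd = 0.0424 × 320 = 13.57 L/h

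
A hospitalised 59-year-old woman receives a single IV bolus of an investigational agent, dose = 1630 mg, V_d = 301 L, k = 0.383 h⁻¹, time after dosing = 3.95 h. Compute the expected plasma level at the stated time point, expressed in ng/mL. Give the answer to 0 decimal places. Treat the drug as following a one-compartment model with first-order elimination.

1193 ng/mL

C₀ = Dose / Vd = 1630 / 301 = 5.415 mg/L
C = C₀ · e^(−k·t) = 5.415 × e^(−0.3830 × 3.95)
  = 5.415 × 0.2203 = 1.193 mg/L
Convert: 1.193 mg/L × 1000 = 1193 ng/mL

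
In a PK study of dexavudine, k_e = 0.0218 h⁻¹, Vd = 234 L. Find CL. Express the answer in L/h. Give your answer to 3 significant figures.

5.10 L/h

CL = k × Vd = 0.0218 × 234 = 5.101 L/h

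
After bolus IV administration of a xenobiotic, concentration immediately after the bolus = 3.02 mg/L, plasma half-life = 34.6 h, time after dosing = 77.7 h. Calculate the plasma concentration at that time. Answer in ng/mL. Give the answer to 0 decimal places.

k = ln2 / t½ = 0.693147 / 34.6 = 0.02003 h⁻¹
C = C₀ · e^(−k·t) = 3.020 × e^(−0.02003 × 77.7)
  = 3.020 × 0.2109 = 0.6369 mg/L
Convert: 0.6369 mg/L × 1000 = 636.9 ng/mL

637 ng/mL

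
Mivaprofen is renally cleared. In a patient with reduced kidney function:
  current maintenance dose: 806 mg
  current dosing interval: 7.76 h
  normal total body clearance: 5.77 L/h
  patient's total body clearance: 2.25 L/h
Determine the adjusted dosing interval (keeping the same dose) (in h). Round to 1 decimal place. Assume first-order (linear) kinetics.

To keep the same average steady-state level, dosing rate must scale with clearance.
CL ratio = 2.25 / 5.77 = 0.3899
New interval (same dose) = 7.76 / 0.3899 = 19.90 h

19.9 h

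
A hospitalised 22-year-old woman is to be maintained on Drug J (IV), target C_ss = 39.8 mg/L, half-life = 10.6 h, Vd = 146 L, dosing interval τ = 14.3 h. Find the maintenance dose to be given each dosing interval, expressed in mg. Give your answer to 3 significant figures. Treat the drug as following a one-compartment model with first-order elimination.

5430 mg

k = ln2 / t½ = 0.693147 / 10.6 = 0.06539 h⁻¹
CL = k × Vd = 0.06539 × 146 = 9.547 L/h
At steady state, Dose/τ = Css × CL.
Dose = Css × CL × τ = 39.8 × 9.547 × 14.3 = 5434 mg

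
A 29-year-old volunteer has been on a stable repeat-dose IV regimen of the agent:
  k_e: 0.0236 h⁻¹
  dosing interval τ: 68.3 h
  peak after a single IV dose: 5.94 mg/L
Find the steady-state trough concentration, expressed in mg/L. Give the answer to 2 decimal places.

1.48 mg/L

e^(−kτ) = e^(−0.02360 × 68.3) = 0.1995
Accumulation ratio R = 1 / (1 − e^(−kτ)) = 1 / (1 − 0.1995) = 1.249
Steady-state trough = C₀ × R × e^(−kτ) = 5.94 × 1.249 × 0.1995 = 1.480 mg/L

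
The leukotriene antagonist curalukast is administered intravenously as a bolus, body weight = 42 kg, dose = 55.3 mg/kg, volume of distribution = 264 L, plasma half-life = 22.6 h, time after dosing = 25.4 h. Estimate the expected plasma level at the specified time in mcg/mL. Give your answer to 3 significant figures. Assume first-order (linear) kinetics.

Total dose = 55.3 × 42 = 2323 mg
C₀ = Dose / Vd = 2323 / 264 = 8.799 mg/L
k = ln2 / t½ = 0.693147 / 22.6 = 0.03067 h⁻¹
C = C₀ · e^(−k·t) = 8.799 × e^(−0.03067 × 25.4)
  = 8.799 × 0.4589 = 4.038 mg/L
(4.038 mg/L = 4.038 mcg/mL)

4.04 mcg/mL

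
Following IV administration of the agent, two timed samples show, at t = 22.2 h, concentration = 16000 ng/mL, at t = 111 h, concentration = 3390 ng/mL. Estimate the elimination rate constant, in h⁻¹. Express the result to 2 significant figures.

k = ln(C₁/C₂) / (t₂ − t₁) = ln(16000/3390) / (111 − 22.2)
  = 1.552 / 88.80 = 0.01748 h⁻¹

0.017 h⁻¹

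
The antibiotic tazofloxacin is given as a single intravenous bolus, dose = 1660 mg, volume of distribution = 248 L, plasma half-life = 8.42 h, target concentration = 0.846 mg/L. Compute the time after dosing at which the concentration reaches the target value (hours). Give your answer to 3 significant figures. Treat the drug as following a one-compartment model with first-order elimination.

C₀ = Dose / Vd = 1660 / 248 = 6.694 mg/L
k = ln2 / t½ = 0.693147 / 8.42 = 0.08232 h⁻¹
t = ln(C₀ / C) / k = ln(6.694 / 0.846) / 0.08232
  = ln(7.913) / 0.08232 = 2.069 / 0.08232 = 25.13 h

25.1 h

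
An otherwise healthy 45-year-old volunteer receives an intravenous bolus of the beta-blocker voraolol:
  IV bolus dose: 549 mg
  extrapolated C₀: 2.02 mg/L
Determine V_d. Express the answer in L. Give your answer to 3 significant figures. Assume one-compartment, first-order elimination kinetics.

272 L

Vd = Dose / C₀ = 549.0 / 2.02 = 271.8 L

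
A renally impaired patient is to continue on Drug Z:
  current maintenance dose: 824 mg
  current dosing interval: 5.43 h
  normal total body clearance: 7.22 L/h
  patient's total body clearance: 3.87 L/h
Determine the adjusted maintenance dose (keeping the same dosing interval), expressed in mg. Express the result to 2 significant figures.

440 mg

To keep the same average steady-state level, dosing rate must scale with clearance.
CL ratio = 3.87 / 7.22 = 0.5360
New dose (same interval) = 824 × 0.5360 = 441.7 mg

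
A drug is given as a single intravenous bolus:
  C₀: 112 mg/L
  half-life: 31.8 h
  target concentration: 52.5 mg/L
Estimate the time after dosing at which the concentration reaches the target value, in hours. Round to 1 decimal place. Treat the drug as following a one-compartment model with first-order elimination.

k = ln2 / t½ = 0.693147 / 31.8 = 0.02180 h⁻¹
t = ln(C₀ / C) / k = ln(112.0 / 52.5) / 0.02180
  = ln(2.133) / 0.02180 = 0.7575 / 0.02180 = 34.75 h

34.8 h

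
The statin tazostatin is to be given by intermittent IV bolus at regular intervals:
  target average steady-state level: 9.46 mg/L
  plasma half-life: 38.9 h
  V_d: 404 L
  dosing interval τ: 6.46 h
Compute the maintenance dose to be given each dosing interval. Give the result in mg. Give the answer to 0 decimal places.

440 mg

k = ln2 / t½ = 0.693147 / 38.9 = 0.01782 h⁻¹
CL = k × Vd = 0.01782 × 404 = 7.199 L/h
At steady state, Dose/τ = Css × CL.
Dose = Css × CL × τ = 9.46 × 7.199 × 6.46 = 439.9 mg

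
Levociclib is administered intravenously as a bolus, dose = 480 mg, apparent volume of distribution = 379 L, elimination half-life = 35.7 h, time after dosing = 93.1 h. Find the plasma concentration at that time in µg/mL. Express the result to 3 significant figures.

C₀ = Dose / Vd = 480.0 / 379 = 1.266 mg/L
k = ln2 / t½ = 0.693147 / 35.7 = 0.01942 h⁻¹
C = C₀ · e^(−k·t) = 1.266 × e^(−0.01942 × 93.1)
  = 1.266 × 0.1640 = 0.2076 mg/L
(0.2076 mg/L = 0.2076 µg/mL)

0.208 µg/mL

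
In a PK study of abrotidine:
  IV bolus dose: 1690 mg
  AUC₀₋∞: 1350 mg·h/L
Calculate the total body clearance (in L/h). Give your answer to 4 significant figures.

CL = Dose / AUC = 1690 / 1350 = 1.252 L/h

1.252 L/h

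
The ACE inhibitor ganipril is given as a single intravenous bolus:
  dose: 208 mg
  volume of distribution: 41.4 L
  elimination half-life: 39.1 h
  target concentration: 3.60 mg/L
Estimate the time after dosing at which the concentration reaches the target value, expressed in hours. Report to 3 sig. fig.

18.8 h

C₀ = Dose / Vd = 208.0 / 41.4 = 5.024 mg/L
k = ln2 / t½ = 0.693147 / 39.1 = 0.01773 h⁻¹
t = ln(C₀ / C) / k = ln(5.024 / 3.60) / 0.01773
  = ln(1.396) / 0.01773 = 0.3336 / 0.01773 = 18.82 h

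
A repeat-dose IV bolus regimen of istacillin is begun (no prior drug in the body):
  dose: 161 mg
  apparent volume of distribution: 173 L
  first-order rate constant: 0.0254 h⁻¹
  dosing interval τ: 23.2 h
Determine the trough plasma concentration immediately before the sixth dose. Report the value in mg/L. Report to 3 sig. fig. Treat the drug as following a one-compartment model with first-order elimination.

1.10 mg/L

C₀ per dose = Dose / Vd = 161 / 173 = 0.9306 mg/L
Fraction remaining after one interval: r = e^(−kτ) = e^(−0.02540 × 23.2) = 0.5547
Before dose 6, 5 doses have been given (aged 1τ, 2τ, 3τ, 4τ, 5τ).
C_trough = C₀ × (r + r² + … + r^5) = C₀ × r(1−r^5)/(1−r)
        = 0.9306 × 0.5547 × (1 − 0.05252) / (1 − 0.5547) = 1.098 mg/L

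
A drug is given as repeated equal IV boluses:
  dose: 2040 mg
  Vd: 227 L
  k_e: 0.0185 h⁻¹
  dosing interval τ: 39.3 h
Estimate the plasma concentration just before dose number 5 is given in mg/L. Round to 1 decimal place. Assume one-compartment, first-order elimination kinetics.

7.9 mg/L

C₀ per dose = Dose / Vd = 2040 / 227 = 8.987 mg/L
Fraction remaining after one interval: r = e^(−kτ) = e^(−0.01850 × 39.3) = 0.4833
Before dose 5, 4 doses have been given (aged 1τ, 2τ, 3τ, 4τ).
C_trough = C₀ × (r + r² + … + r^4) = C₀ × r(1−r^4)/(1−r)
        = 8.987 × 0.4833 × (1 − 0.05456) / (1 − 0.4833) = 7.947 mg/L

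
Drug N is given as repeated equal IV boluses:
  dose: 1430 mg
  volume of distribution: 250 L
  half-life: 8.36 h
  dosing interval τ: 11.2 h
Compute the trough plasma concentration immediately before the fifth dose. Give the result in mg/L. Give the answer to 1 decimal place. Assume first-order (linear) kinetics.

C₀ per dose = Dose / Vd = 1430 / 250 = 5.720 mg/L
k = ln2 / t½ = 0.693147 / 8.36 = 0.08291 h⁻¹
Fraction remaining after one interval: r = e^(−kτ) = e^(−0.08291 × 11.2) = 0.3951
Before dose 5, 4 doses have been given (aged 1τ, 2τ, 3τ, 4τ).
C_trough = C₀ × (r + r² + … + r^4) = C₀ × r(1−r^4)/(1−r)
        = 5.720 × 0.3951 × (1 − 0.02437) / (1 − 0.3951) = 3.645 mg/L

3.6 mg/L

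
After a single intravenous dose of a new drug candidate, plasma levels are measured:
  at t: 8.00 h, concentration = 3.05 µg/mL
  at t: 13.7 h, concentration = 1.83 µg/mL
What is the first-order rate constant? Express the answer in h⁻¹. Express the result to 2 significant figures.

k = ln(C₁/C₂) / (t₂ − t₁) = ln(3.05/1.83) / (13.7 − 8.00)
  = 0.5108 / 5.700 = 0.08961 h⁻¹

0.090 h⁻¹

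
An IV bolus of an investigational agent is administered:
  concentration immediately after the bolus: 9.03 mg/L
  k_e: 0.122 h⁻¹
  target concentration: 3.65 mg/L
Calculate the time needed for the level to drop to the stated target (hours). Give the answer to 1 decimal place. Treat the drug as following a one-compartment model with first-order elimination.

7.4 h

t = ln(C₀ / C) / k = ln(9.030 / 3.65) / 0.1220
  = ln(2.474) / 0.1220 = 0.9058 / 0.1220 = 7.425 h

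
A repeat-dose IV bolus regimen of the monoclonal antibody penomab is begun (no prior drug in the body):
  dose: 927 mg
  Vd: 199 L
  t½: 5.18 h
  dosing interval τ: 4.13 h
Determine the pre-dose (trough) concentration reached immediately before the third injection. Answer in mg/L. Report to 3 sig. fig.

4.22 mg/L

C₀ per dose = Dose / Vd = 927 / 199 = 4.658 mg/L
k = ln2 / t½ = 0.693147 / 5.18 = 0.1338 h⁻¹
Fraction remaining after one interval: r = e^(−kτ) = e^(−0.1338 × 4.13) = 0.5755
Before dose 3, 2 doses have been given (aged 1τ, 2τ).
C_trough = C₀ × (r + r²) = 4.658 × (0.5755 + 0.3312) = 4.223 mg/L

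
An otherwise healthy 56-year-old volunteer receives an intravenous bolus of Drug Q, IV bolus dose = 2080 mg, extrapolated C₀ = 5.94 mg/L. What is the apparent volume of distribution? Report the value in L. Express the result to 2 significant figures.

Vd = Dose / C₀ = 2080 / 5.94 = 350.2 L

350 L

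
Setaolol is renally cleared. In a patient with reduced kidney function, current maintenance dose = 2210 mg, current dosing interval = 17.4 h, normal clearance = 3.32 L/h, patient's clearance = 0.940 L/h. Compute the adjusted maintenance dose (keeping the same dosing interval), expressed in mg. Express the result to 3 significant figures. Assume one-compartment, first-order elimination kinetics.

To keep the same average steady-state level, dosing rate must scale with clearance.
CL ratio = 0.940 / 3.32 = 0.2831
New dose (same interval) = 2210 × 0.2831 = 625.7 mg

626 mg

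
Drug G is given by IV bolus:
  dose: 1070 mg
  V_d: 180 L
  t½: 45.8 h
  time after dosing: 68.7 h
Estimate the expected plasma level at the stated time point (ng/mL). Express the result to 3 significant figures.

2100 ng/mL

C₀ = Dose / Vd = 1070 / 180 = 5.944 mg/L
k = ln2 / t½ = 0.693147 / 45.8 = 0.01513 h⁻¹
C = C₀ · e^(−k·t) = 5.944 × e^(−0.01513 × 68.7)
  = 5.944 × 0.3537 = 2.102 mg/L
Convert: 2.102 mg/L × 1000 = 2102 ng/mL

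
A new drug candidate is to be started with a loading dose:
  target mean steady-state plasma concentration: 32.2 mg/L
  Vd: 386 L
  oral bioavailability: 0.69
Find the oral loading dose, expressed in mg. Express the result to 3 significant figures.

LD = Css × Vd / F = 32.2 × 386 / 0.69 = 18010 mg

18000 mg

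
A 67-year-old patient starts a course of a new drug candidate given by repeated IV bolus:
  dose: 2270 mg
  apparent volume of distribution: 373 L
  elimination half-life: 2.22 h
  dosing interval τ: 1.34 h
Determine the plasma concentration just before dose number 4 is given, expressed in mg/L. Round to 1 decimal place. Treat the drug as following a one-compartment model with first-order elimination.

8.4 mg/L

C₀ per dose = Dose / Vd = 2270 / 373 = 6.086 mg/L
k = ln2 / t½ = 0.693147 / 2.22 = 0.3122 h⁻¹
Fraction remaining after one interval: r = e^(−kτ) = e^(−0.3122 × 1.34) = 0.6581
Before dose 4, 3 doses have been given (aged 1τ, 2τ, 3τ).
C_trough = C₀ × (r + r² + … + r^3) = C₀ × r(1−r^3)/(1−r)
        = 6.086 × 0.6581 × (1 − 0.2850) / (1 − 0.6581) = 8.376 mg/L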